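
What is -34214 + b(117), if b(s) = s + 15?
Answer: -34082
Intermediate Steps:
b(s) = 15 + s
-34214 + b(117) = -34214 + (15 + 117) = -34214 + 132 = -34082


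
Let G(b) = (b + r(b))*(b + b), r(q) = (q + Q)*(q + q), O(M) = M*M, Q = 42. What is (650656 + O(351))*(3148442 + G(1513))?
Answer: 11024643831851720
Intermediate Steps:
O(M) = M²
r(q) = 2*q*(42 + q) (r(q) = (q + 42)*(q + q) = (42 + q)*(2*q) = 2*q*(42 + q))
G(b) = 2*b*(b + 2*b*(42 + b)) (G(b) = (b + 2*b*(42 + b))*(b + b) = (b + 2*b*(42 + b))*(2*b) = 2*b*(b + 2*b*(42 + b)))
(650656 + O(351))*(3148442 + G(1513)) = (650656 + 351²)*(3148442 + 1513²*(170 + 4*1513)) = (650656 + 123201)*(3148442 + 2289169*(170 + 6052)) = 773857*(3148442 + 2289169*6222) = 773857*(3148442 + 14243209518) = 773857*14246357960 = 11024643831851720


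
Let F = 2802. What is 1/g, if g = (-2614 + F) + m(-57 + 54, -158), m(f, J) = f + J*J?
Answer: 1/25149 ≈ 3.9763e-5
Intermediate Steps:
m(f, J) = f + J²
g = 25149 (g = (-2614 + 2802) + ((-57 + 54) + (-158)²) = 188 + (-3 + 24964) = 188 + 24961 = 25149)
1/g = 1/25149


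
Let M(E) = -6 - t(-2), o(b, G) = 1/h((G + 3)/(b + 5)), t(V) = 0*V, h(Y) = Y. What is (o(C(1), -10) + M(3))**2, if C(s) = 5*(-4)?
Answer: 729/49 ≈ 14.878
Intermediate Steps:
t(V) = 0
C(s) = -20
o(b, G) = (5 + b)/(3 + G) (o(b, G) = 1/((G + 3)/(b + 5)) = 1/((3 + G)/(5 + b)) = (5 + b)/(3 + G))
M(E) = -6 (M(E) = -6 - 1*0 = -6 + 0 = -6)
(o(C(1), -10) + M(3))**2 = ((5 - 20)/(3 - 10) - 6)**2 = (-15/(-7) - 6)**2 = (-1/7*(-15) - 6)**2 = (15/7 - 6)**2 = (-27/7)**2 = 729/49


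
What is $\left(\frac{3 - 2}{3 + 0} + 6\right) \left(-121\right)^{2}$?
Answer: $\frac{278179}{3} \approx 92726.0$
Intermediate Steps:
$\left(\frac{3 - 2}{3 + 0} + 6\right) \left(-121\right)^{2} = \left(1 \cdot \frac{1}{3} + 6\right) 14641 = \left(\frac{1}{3} + 6\right) 14641 = \frac{19}{3} \cdot 14641 = \frac{278179}{3}$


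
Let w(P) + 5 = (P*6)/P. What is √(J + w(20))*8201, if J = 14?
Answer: 8201*√15 ≈ 31762.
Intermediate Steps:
w(P) = 1 (w(P) = -5 + (P*6)/P = -5 + (6*P)/P = -5 + 6 = 1)
√(J + w(20))*8201 = √(14 + 1)*8201 = √15*8201 = 8201*√15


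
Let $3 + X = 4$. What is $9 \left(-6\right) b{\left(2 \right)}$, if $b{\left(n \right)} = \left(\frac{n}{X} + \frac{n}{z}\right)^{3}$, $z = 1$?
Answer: $-3456$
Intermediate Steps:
$X = 1$ ($X = -3 + 4 = 1$)
$b{\left(n \right)} = 8 n^{3}$ ($b{\left(n \right)} = \left(\frac{n}{1} + \frac{n}{1}\right)^{3} = \left(n 1 + n 1\right)^{3} = \left(n + n\right)^{3} = \left(2 n\right)^{3} = 8 n^{3}$)
$9 \left(-6\right) b{\left(2 \right)} = 9 \left(-6\right) 8 \cdot 2^{3} = - 54 \cdot 8 \cdot 8 = \left(-54\right) 64 = -3456$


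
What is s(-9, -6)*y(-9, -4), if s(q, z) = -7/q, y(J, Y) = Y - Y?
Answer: 0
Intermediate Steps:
y(J, Y) = 0
s(-9, -6)*y(-9, -4) = -7/(-9)*0 = -7*(-1/9)*0 = (7/9)*0 = 0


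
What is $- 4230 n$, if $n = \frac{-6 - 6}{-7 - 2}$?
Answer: $-5640$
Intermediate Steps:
$n = \frac{4}{3}$ ($n = - \frac{12}{-9} = \left(-12\right) \left(- \frac{1}{9}\right) = \frac{4}{3} \approx 1.3333$)
$- 4230 n = \left(-4230\right) \frac{4}{3} = -5640$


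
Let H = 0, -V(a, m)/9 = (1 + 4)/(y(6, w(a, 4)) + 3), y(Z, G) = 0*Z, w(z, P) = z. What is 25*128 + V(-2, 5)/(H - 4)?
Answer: 12815/4 ≈ 3203.8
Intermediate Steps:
y(Z, G) = 0
V(a, m) = -15 (V(a, m) = -9*(1 + 4)/(0 + 3) = -45/3 = -9*5/3 = -15)
25*128 + V(-2, 5)/(H - 4) = 25*128 - 15/(0 - 4) = 3200 - 15/(-4) = 3200 - 15*(-¼) = 3200 + 15/4 = 12815/4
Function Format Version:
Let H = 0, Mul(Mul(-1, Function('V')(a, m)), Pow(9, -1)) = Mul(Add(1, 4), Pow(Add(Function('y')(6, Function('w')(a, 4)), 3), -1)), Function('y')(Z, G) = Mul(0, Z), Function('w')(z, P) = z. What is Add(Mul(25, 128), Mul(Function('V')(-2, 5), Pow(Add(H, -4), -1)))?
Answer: Rational(12815, 4) ≈ 3203.8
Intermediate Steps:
Function('y')(Z, G) = 0
Function('V')(a, m) = -15 (Function('V')(a, m) = Mul(-9, Mul(Add(1, 4), Pow(Add(0, 3), -1))) = Mul(-9, Mul(5, Pow(3, -1))) = Mul(-9, Mul(5, Rational(1, 3))) = Mul(-9, Rational(5, 3)) = -15)
Add(Mul(25, 128), Mul(Function('V')(-2, 5), Pow(Add(H, -4), -1))) = Add(Mul(25, 128), Mul(-15, Pow(Add(0, -4), -1))) = Add(3200, Mul(-15, Pow(-4, -1))) = Add(3200, Mul(-15, Rational(-1, 4))) = Add(3200, Rational(15, 4)) = Rational(12815, 4)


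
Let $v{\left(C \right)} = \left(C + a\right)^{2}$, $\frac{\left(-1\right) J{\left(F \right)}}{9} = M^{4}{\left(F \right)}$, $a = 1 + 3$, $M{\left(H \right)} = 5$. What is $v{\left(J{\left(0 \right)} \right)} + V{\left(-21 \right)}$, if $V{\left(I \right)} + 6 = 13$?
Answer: $31595648$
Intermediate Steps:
$V{\left(I \right)} = 7$ ($V{\left(I \right)} = -6 + 13 = 7$)
$a = 4$
$J{\left(F \right)} = -5625$ ($J{\left(F \right)} = - 9 \cdot 5^{4} = \left(-9\right) 625 = -5625$)
$v{\left(C \right)} = \left(4 + C\right)^{2}$ ($v{\left(C \right)} = \left(C + 4\right)^{2} = \left(4 + C\right)^{2}$)
$v{\left(J{\left(0 \right)} \right)} + V{\left(-21 \right)} = \left(4 - 5625\right)^{2} + 7 = \left(-5621\right)^{2} + 7 = 31595641 + 7 = 31595648$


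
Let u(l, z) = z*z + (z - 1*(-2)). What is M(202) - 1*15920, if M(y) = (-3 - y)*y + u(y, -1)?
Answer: -57328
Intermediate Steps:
u(l, z) = 2 + z + z**2 (u(l, z) = z**2 + (z + 2) = z**2 + (2 + z) = 2 + z + z**2)
M(y) = 2 + y*(-3 - y) (M(y) = (-3 - y)*y + (2 - 1 + (-1)**2) = y*(-3 - y) + (2 - 1 + 1) = y*(-3 - y) + 2 = 2 + y*(-3 - y))
M(202) - 1*15920 = (2 - 1*202**2 - 3*202) - 1*15920 = (2 - 1*40804 - 606) - 15920 = (2 - 40804 - 606) - 15920 = -41408 - 15920 = -57328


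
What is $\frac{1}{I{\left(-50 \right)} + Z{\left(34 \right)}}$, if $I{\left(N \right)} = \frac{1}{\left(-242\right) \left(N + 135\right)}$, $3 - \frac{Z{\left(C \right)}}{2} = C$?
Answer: $- \frac{20570}{1275341} \approx -0.016129$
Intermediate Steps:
$Z{\left(C \right)} = 6 - 2 C$
$I{\left(N \right)} = \frac{1}{-32670 - 242 N}$ ($I{\left(N \right)} = \frac{1}{\left(-242\right) \left(135 + N\right)} = \frac{1}{-32670 - 242 N}$)
$\frac{1}{I{\left(-50 \right)} + Z{\left(34 \right)}} = \frac{1}{- \frac{1}{32670 + 242 \left(-50\right)} + \left(6 - 68\right)} = \frac{1}{- \frac{1}{32670 - 12100} + \left(6 - 68\right)} = \frac{1}{- \frac{1}{20570} - 62} = \frac{1}{- \frac{1275341}{20570}} = - \frac{20570}{1275341}$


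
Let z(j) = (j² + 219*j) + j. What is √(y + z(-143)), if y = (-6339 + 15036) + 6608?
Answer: √4294 ≈ 65.529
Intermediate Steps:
y = 15305 (y = 8697 + 6608 = 15305)
z(j) = j² + 220*j
√(y + z(-143)) = √(15305 - 143*(220 - 143)) = √(15305 - 143*77) = √(15305 - 11011) = √4294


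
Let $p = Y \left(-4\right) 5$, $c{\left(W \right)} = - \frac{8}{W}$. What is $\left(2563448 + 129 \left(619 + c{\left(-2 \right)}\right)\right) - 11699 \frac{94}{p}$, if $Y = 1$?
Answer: $\frac{26988003}{10} \approx 2.6988 \cdot 10^{6}$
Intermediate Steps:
$p = -20$ ($p = 1 \left(-4\right) 5 = \left(-4\right) 5 = -20$)
$\left(2563448 + 129 \left(619 + c{\left(-2 \right)}\right)\right) - 11699 \frac{94}{p} = \left(2563448 + 129 \left(619 - \frac{8}{-2}\right)\right) - 11699 \frac{94}{-20} = \left(2563448 + 129 \left(619 - -4\right)\right) - 11699 \cdot 94 \left(- \frac{1}{20}\right) = \left(2563448 + 129 \left(619 + 4\right)\right) - - \frac{549853}{10} = \left(2563448 + 129 \cdot 623\right) + \frac{549853}{10} = \left(2563448 + 80367\right) + \frac{549853}{10} = 2643815 + \frac{549853}{10} = \frac{26988003}{10}$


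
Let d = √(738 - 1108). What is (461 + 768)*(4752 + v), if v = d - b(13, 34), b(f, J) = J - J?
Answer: 5840208 + 1229*I*√370 ≈ 5.8402e+6 + 23640.0*I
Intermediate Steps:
d = I*√370 (d = √(-370) = I*√370 ≈ 19.235*I)
b(f, J) = 0
v = I*√370 (v = I*√370 - 1*0 = I*√370 + 0 = I*√370 ≈ 19.235*I)
(461 + 768)*(4752 + v) = (461 + 768)*(4752 + I*√370) = 1229*(4752 + I*√370) = 5840208 + 1229*I*√370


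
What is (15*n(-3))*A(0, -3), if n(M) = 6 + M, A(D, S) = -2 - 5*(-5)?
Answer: 1035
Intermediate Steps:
A(D, S) = 23 (A(D, S) = -2 + 25 = 23)
(15*n(-3))*A(0, -3) = (15*(6 - 3))*23 = (15*3)*23 = 45*23 = 1035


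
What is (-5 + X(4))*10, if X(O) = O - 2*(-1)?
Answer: 10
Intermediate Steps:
X(O) = 2 + O (X(O) = O + 2 = 2 + O)
(-5 + X(4))*10 = (-5 + (2 + 4))*10 = (-5 + 6)*10 = 1*10 = 10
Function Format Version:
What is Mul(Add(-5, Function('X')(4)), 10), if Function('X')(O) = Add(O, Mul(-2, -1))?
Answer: 10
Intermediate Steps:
Function('X')(O) = Add(2, O) (Function('X')(O) = Add(O, 2) = Add(2, O))
Mul(Add(-5, Function('X')(4)), 10) = Mul(Add(-5, Add(2, 4)), 10) = Mul(Add(-5, 6), 10) = Mul(1, 10) = 10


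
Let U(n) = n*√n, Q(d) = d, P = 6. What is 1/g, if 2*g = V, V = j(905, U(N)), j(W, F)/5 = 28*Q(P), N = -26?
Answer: 1/420 ≈ 0.0023810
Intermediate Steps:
U(n) = n^(3/2)
j(W, F) = 840 (j(W, F) = 5*(28*6) = 5*168 = 840)
V = 840
g = 420 (g = (½)*840 = 420)
1/g = 1/420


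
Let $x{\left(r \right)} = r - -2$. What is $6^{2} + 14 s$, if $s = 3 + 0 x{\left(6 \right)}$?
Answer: $78$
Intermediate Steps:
$x{\left(r \right)} = 2 + r$ ($x{\left(r \right)} = r + 2 = 2 + r$)
$s = 3$ ($s = 3 + 0 \left(2 + 6\right) = 3 + 0 \cdot 8 = 3 + 0 = 3$)
$6^{2} + 14 s = 6^{2} + 14 \cdot 3 = 36 + 42 = 78$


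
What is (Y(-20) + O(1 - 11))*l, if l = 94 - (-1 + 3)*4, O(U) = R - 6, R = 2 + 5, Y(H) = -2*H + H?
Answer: 1806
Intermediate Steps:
Y(H) = -H
R = 7
O(U) = 1 (O(U) = 7 - 6 = 1)
l = 86 (l = 94 - 2*4 = 94 - 1*8 = 94 - 8 = 86)
(Y(-20) + O(1 - 11))*l = (-1*(-20) + 1)*86 = (20 + 1)*86 = 21*86 = 1806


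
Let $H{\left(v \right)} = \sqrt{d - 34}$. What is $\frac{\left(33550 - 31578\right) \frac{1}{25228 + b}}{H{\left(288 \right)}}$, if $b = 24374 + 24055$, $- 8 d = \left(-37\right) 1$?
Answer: $- \frac{3944 i \sqrt{470}}{17309395} \approx - 0.0049397 i$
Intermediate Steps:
$d = \frac{37}{8}$ ($d = - \frac{\left(-37\right) 1}{8} = \left(- \frac{1}{8}\right) \left(-37\right) = \frac{37}{8} \approx 4.625$)
$b = 48429$
$H{\left(v \right)} = \frac{i \sqrt{470}}{4}$ ($H{\left(v \right)} = \sqrt{\frac{37}{8} - 34} = \sqrt{- \frac{235}{8}} = \frac{i \sqrt{470}}{4}$)
$\frac{\left(33550 - 31578\right) \frac{1}{25228 + b}}{H{\left(288 \right)}} = \frac{\left(33550 - 31578\right) \frac{1}{25228 + 48429}}{\frac{1}{4} i \sqrt{470}} = \frac{1972}{73657} \left(- \frac{2 i \sqrt{470}}{235}\right) = 1972 \cdot \frac{1}{73657} \left(- \frac{2 i \sqrt{470}}{235}\right) = \frac{1972 \left(- \frac{2 i \sqrt{470}}{235}\right)}{73657} = - \frac{3944 i \sqrt{470}}{17309395}$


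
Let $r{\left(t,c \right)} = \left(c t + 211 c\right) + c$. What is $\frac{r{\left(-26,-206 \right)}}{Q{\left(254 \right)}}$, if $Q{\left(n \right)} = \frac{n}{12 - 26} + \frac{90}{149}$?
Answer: $\frac{39963588}{18293} \approx 2184.6$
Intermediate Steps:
$r{\left(t,c \right)} = 212 c + c t$ ($r{\left(t,c \right)} = \left(211 c + c t\right) + c = 212 c + c t$)
$Q{\left(n \right)} = \frac{90}{149} - \frac{n}{14}$ ($Q{\left(n \right)} = \frac{n}{-14} + 90 \cdot \frac{1}{149} = n \left(- \frac{1}{14}\right) + \frac{90}{149} = - \frac{n}{14} + \frac{90}{149} = \frac{90}{149} - \frac{n}{14}$)
$\frac{r{\left(-26,-206 \right)}}{Q{\left(254 \right)}} = \frac{\left(-206\right) \left(212 - 26\right)}{\frac{90}{149} - \frac{127}{7}} = \frac{\left(-206\right) 186}{\frac{90}{149} - \frac{127}{7}} = - \frac{38316}{- \frac{18293}{1043}} = \left(-38316\right) \left(- \frac{1043}{18293}\right) = \frac{39963588}{18293}$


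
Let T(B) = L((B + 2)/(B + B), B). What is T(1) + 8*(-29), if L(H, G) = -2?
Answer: -234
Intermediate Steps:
T(B) = -2
T(1) + 8*(-29) = -2 + 8*(-29) = -2 - 232 = -234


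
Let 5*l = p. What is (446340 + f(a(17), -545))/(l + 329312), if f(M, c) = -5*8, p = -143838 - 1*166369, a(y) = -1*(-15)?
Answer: 2231500/1336353 ≈ 1.6698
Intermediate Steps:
a(y) = 15
p = -310207 (p = -143838 - 166369 = -310207)
f(M, c) = -40
l = -310207/5 (l = (⅕)*(-310207) = -310207/5 ≈ -62041.)
(446340 + f(a(17), -545))/(l + 329312) = (446340 - 40)/(-310207/5 + 329312) = 446300/(1336353/5) = 446300*(5/1336353) = 2231500/1336353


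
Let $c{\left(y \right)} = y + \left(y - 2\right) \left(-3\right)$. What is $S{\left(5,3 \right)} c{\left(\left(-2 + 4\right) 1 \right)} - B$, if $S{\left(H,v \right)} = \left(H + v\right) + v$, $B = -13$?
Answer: $35$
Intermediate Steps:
$S{\left(H,v \right)} = H + 2 v$
$c{\left(y \right)} = 6 - 2 y$ ($c{\left(y \right)} = y + \left(-2 + y\right) \left(-3\right) = y - \left(-6 + 3 y\right) = 6 - 2 y$)
$S{\left(5,3 \right)} c{\left(\left(-2 + 4\right) 1 \right)} - B = \left(5 + 2 \cdot 3\right) \left(6 - 2 \left(-2 + 4\right) 1\right) - -13 = \left(5 + 6\right) \left(6 - 2 \cdot 2 \cdot 1\right) + 13 = 11 \left(6 - 4\right) + 13 = 11 \cdot 2 + 13 = 22 + 13 = 35$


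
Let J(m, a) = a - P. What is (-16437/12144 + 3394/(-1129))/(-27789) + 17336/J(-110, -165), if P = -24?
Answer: -244631962435205/1989683359312 ≈ -122.95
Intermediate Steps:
J(m, a) = 24 + a (J(m, a) = a - 1*(-24) = a + 24 = 24 + a)
(-16437/12144 + 3394/(-1129))/(-27789) + 17336/J(-110, -165) = (-16437/12144 + 3394/(-1129))/(-27789) + 17336/(24 - 165) = (-16437*1/12144 + 3394*(-1/1129))*(-1/27789) + 17336/(-141) = (-5479/4048 - 3394/1129)*(-1/27789) + 17336*(-1/141) = -19924703/4570192*(-1/27789) - 17336/141 = 19924703/127001065488 - 17336/141 = -244631962435205/1989683359312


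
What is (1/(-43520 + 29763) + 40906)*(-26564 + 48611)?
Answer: 12406813462527/13757 ≈ 9.0185e+8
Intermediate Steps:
(1/(-43520 + 29763) + 40906)*(-26564 + 48611) = (1/(-13757) + 40906)*22047 = (-1/13757 + 40906)*22047 = (562743841/13757)*22047 = 12406813462527/13757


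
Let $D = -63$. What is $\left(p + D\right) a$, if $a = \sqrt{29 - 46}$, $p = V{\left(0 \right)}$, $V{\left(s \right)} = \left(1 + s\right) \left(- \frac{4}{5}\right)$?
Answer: $- \frac{319 i \sqrt{17}}{5} \approx - 263.05 i$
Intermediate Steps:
$V{\left(s \right)} = - \frac{4}{5} - \frac{4 s}{5}$ ($V{\left(s \right)} = \left(1 + s\right) \left(\left(-4\right) \frac{1}{5}\right) = \left(1 + s\right) \left(- \frac{4}{5}\right) = - \frac{4}{5} - \frac{4 s}{5}$)
$p = - \frac{4}{5}$ ($p = - \frac{4}{5} - 0 = - \frac{4}{5} + 0 = - \frac{4}{5} \approx -0.8$)
$a = i \sqrt{17}$ ($a = \sqrt{-17} = i \sqrt{17} \approx 4.1231 i$)
$\left(p + D\right) a = \left(- \frac{4}{5} - 63\right) i \sqrt{17} = - \frac{319 i \sqrt{17}}{5}$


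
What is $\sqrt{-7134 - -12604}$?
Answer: $\sqrt{5470} \approx 73.959$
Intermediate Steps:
$\sqrt{-7134 - -12604} = \sqrt{-7134 + 12604} = \sqrt{5470}$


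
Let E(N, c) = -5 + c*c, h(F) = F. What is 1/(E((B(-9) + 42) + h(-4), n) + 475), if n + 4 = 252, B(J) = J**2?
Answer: 1/61974 ≈ 1.6136e-5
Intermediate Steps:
n = 248 (n = -4 + 252 = 248)
E(N, c) = -5 + c**2
1/(E((B(-9) + 42) + h(-4), n) + 475) = 1/((-5 + 248**2) + 475) = 1/((-5 + 61504) + 475) = 1/(61499 + 475) = 1/61974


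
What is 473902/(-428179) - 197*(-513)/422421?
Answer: -52304652941/60290600453 ≈ -0.86754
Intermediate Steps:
473902/(-428179) - 197*(-513)/422421 = 473902*(-1/428179) + 101061*(1/422421) = -473902/428179 + 33687/140807 = -52304652941/60290600453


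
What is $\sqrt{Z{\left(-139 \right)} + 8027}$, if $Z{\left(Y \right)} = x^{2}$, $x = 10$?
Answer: $3 \sqrt{903} \approx 90.15$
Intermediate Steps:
$Z{\left(Y \right)} = 100$ ($Z{\left(Y \right)} = 10^{2} = 100$)
$\sqrt{Z{\left(-139 \right)} + 8027} = \sqrt{100 + 8027} = \sqrt{8127} = 3 \sqrt{903}$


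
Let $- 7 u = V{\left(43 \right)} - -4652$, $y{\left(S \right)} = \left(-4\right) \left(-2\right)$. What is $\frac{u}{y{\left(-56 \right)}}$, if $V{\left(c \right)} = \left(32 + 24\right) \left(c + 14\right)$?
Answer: $- \frac{1961}{14} \approx -140.07$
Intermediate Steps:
$y{\left(S \right)} = 8$
$V{\left(c \right)} = 784 + 56 c$ ($V{\left(c \right)} = 56 \left(14 + c\right) = 784 + 56 c$)
$u = - \frac{7844}{7}$ ($u = - \frac{\left(784 + 56 \cdot 43\right) - -4652}{7} = - \frac{\left(784 + 2408\right) + 4652}{7} = - \frac{3192 + 4652}{7} = \left(- \frac{1}{7}\right) 7844 = - \frac{7844}{7} \approx -1120.6$)
$\frac{u}{y{\left(-56 \right)}} = - \frac{7844}{7 \cdot 8} = \left(- \frac{7844}{7}\right) \frac{1}{8} = - \frac{1961}{14}$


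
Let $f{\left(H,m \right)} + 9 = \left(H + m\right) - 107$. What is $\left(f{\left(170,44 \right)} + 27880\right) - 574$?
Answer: $27404$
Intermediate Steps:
$f{\left(H,m \right)} = -116 + H + m$ ($f{\left(H,m \right)} = -9 - \left(107 - H - m\right) = -9 + \left(-107 + H + m\right) = -116 + H + m$)
$\left(f{\left(170,44 \right)} + 27880\right) - 574 = \left(\left(-116 + 170 + 44\right) + 27880\right) - 574 = \left(98 + 27880\right) - 574 = 27978 - 574 = 27404$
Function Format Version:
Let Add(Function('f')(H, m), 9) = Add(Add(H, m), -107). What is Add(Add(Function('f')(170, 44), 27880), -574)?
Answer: 27404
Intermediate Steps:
Function('f')(H, m) = Add(-116, H, m) (Function('f')(H, m) = Add(-9, Add(Add(H, m), -107)) = Add(-9, Add(-107, H, m)) = Add(-116, H, m))
Add(Add(Function('f')(170, 44), 27880), -574) = Add(Add(Add(-116, 170, 44), 27880), -574) = Add(Add(98, 27880), -574) = Add(27978, -574) = 27404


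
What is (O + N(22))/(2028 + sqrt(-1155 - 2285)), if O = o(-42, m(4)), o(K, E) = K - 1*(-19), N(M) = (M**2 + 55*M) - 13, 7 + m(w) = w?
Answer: 420303/514528 - 829*I*sqrt(215)/514528 ≈ 0.81687 - 0.023625*I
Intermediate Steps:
m(w) = -7 + w
N(M) = -13 + M**2 + 55*M
o(K, E) = 19 + K (o(K, E) = K + 19 = 19 + K)
O = -23 (O = 19 - 42 = -23)
(O + N(22))/(2028 + sqrt(-1155 - 2285)) = (-23 + (-13 + 22**2 + 55*22))/(2028 + sqrt(-1155 - 2285)) = (-23 + (-13 + 484 + 1210))/(2028 + sqrt(-3440)) = (-23 + 1681)/(2028 + 4*I*sqrt(215)) = 1658/(2028 + 4*I*sqrt(215))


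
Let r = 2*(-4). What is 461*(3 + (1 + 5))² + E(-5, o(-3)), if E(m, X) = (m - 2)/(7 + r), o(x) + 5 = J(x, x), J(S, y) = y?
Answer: 37348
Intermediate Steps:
r = -8
o(x) = -5 + x
E(m, X) = 2 - m (E(m, X) = (m - 2)/(7 - 8) = (-2 + m)/(-1) = (-2 + m)*(-1) = 2 - m)
461*(3 + (1 + 5))² + E(-5, o(-3)) = 461*(3 + (1 + 5))² + (2 - 1*(-5)) = 461*(3 + 6)² + (2 + 5) = 461*9² + 7 = 461*81 + 7 = 37341 + 7 = 37348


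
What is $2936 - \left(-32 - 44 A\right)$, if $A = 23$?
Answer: $3980$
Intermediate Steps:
$2936 - \left(-32 - 44 A\right) = 2936 - \left(-32 - 1012\right) = 2936 - -1044 = 2936 + 1044 = 3980$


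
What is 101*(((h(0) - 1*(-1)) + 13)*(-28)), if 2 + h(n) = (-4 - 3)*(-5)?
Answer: -132916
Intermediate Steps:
h(n) = 33 (h(n) = -2 + (-4 - 3)*(-5) = -2 - 7*(-5) = -2 + 35 = 33)
101*(((h(0) - 1*(-1)) + 13)*(-28)) = 101*(((33 - 1*(-1)) + 13)*(-28)) = 101*(((33 + 1) + 13)*(-28)) = 101*((34 + 13)*(-28)) = 101*(47*(-28)) = 101*(-1316) = -132916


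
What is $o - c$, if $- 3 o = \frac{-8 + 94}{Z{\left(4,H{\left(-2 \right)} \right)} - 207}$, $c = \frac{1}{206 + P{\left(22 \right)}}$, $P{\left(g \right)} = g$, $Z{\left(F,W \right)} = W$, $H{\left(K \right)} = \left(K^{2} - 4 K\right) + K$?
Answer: $\frac{2113}{14972} \approx 0.14113$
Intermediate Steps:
$H{\left(K \right)} = K^{2} - 3 K$
$c = \frac{1}{228}$ ($c = \frac{1}{206 + 22} = \frac{1}{228} \approx 0.004386$)
$o = \frac{86}{591}$ ($o = - \frac{\left(-8 + 94\right) \frac{1}{- 2 \left(-3 - 2\right) - 207}}{3} = - \frac{86 \frac{1}{\left(-2\right) \left(-5\right) - 207}}{3} = - \frac{86 \frac{1}{10 - 207}}{3} = - \frac{86 \frac{1}{-197}}{3} = - \frac{86 \left(- \frac{1}{197}\right)}{3} = \left(- \frac{1}{3}\right) \left(- \frac{86}{197}\right) = \frac{86}{591} \approx 0.14552$)
$o - c = \frac{86}{591} - \frac{1}{228} = \frac{2113}{14972}$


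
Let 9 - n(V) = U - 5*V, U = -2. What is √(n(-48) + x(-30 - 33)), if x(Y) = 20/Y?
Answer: I*√101129/21 ≈ 15.143*I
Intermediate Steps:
n(V) = 11 + 5*V (n(V) = 9 - (-2 - 5*V) = 9 + (2 + 5*V) = 11 + 5*V)
√(n(-48) + x(-30 - 33)) = √((11 + 5*(-48)) + 20/(-30 - 33)) = √((11 - 240) + 20/(-63)) = √(-229 + 20*(-1/63)) = √(-229 - 20/63) = √(-14447/63) = I*√101129/21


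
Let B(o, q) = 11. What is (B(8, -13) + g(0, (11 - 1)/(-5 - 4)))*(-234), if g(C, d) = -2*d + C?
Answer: -3094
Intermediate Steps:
g(C, d) = C - 2*d
(B(8, -13) + g(0, (11 - 1)/(-5 - 4)))*(-234) = (11 + (0 - 2*(11 - 1)/(-5 - 4)))*(-234) = (11 + (0 - 20/(-9)))*(-234) = (11 + (0 - 20*(-1)/9))*(-234) = (11 + (0 - 2*(-10/9)))*(-234) = (11 + (0 + 20/9))*(-234) = (11 + 20/9)*(-234) = (119/9)*(-234) = -3094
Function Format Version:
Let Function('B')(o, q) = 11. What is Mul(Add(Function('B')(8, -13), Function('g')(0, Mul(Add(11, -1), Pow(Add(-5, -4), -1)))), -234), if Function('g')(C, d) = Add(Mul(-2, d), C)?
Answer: -3094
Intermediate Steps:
Function('g')(C, d) = Add(C, Mul(-2, d))
Mul(Add(Function('B')(8, -13), Function('g')(0, Mul(Add(11, -1), Pow(Add(-5, -4), -1)))), -234) = Mul(Add(11, Add(0, Mul(-2, Mul(Add(11, -1), Pow(Add(-5, -4), -1))))), -234) = Mul(Add(11, Add(0, Mul(-2, Mul(10, Pow(-9, -1))))), -234) = Mul(Add(11, Add(0, Mul(-2, Mul(10, Rational(-1, 9))))), -234) = Mul(Add(11, Add(0, Mul(-2, Rational(-10, 9)))), -234) = Mul(Add(11, Add(0, Rational(20, 9))), -234) = Mul(Add(11, Rational(20, 9)), -234) = Mul(Rational(119, 9), -234) = -3094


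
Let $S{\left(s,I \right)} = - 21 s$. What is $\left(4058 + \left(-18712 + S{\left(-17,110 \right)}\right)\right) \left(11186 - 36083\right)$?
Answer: $355952409$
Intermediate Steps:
$\left(4058 + \left(-18712 + S{\left(-17,110 \right)}\right)\right) \left(11186 - 36083\right) = \left(4058 - 18355\right) \left(11186 - 36083\right) = \left(4058 + \left(-18712 + 357\right)\right) \left(-24897\right) = \left(4058 - 18355\right) \left(-24897\right) = \left(-14297\right) \left(-24897\right) = 355952409$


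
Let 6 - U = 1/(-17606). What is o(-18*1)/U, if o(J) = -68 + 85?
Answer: 299302/105637 ≈ 2.8333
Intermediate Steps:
U = 105637/17606 (U = 6 - 1/(-17606) = 6 - 1*(-1/17606) = 6 + 1/17606 = 105637/17606 ≈ 6.0001)
o(J) = 17
o(-18*1)/U = 17/(105637/17606) = 17*(17606/105637) = 299302/105637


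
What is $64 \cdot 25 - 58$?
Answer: $1542$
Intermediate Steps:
$64 \cdot 25 - 58 = 1600 - 58 = 1542$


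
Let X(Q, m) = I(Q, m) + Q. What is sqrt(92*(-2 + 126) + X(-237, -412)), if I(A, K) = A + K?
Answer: sqrt(10522) ≈ 102.58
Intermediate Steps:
X(Q, m) = m + 2*Q (X(Q, m) = (Q + m) + Q = m + 2*Q)
sqrt(92*(-2 + 126) + X(-237, -412)) = sqrt(92*(-2 + 126) + (-412 + 2*(-237))) = sqrt(92*124 + (-412 - 474)) = sqrt(11408 - 886) = sqrt(10522)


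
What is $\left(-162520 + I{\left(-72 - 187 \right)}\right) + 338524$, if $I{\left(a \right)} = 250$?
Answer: $176254$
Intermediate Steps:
$\left(-162520 + I{\left(-72 - 187 \right)}\right) + 338524 = \left(-162520 + 250\right) + 338524 = -162270 + 338524 = 176254$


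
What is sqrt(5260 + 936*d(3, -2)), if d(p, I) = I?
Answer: 22*sqrt(7) ≈ 58.207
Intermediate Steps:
sqrt(5260 + 936*d(3, -2)) = sqrt(5260 + 936*(-2)) = sqrt(5260 - 1872) = sqrt(3388) = 22*sqrt(7)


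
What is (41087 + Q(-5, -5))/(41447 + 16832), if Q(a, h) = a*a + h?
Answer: 41107/58279 ≈ 0.70535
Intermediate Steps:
Q(a, h) = h + a² (Q(a, h) = a² + h = h + a²)
(41087 + Q(-5, -5))/(41447 + 16832) = (41087 + (-5 + (-5)²))/(41447 + 16832) = (41087 + (-5 + 25))/58279 = (41087 + 20)*(1/58279) = 41107*(1/58279) = 41107/58279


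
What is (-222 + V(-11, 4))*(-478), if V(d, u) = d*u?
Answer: 127148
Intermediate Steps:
(-222 + V(-11, 4))*(-478) = (-222 - 11*4)*(-478) = (-222 - 44)*(-478) = -266*(-478) = 127148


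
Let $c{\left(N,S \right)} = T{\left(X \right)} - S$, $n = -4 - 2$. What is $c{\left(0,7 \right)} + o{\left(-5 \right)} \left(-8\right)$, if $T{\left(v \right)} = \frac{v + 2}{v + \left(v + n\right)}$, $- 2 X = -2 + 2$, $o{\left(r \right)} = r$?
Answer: $\frac{98}{3} \approx 32.667$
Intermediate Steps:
$n = -6$
$X = 0$ ($X = - \frac{-2 + 2}{2} = \left(- \frac{1}{2}\right) 0 = 0$)
$T{\left(v \right)} = \frac{2 + v}{-6 + 2 v}$ ($T{\left(v \right)} = \frac{v + 2}{v + \left(v - 6\right)} = \frac{2 + v}{v + \left(-6 + v\right)} = \frac{2 + v}{-6 + 2 v}$)
$c{\left(N,S \right)} = - \frac{1}{3} - S$ ($c{\left(N,S \right)} = \frac{2 + 0}{2 \left(-3 + 0\right)} - S = \frac{1}{2} \frac{1}{-3} \cdot 2 - S = \frac{1}{2} \left(- \frac{1}{3}\right) 2 - S = - \frac{1}{3} - S$)
$c{\left(0,7 \right)} + o{\left(-5 \right)} \left(-8\right) = \left(- \frac{1}{3} - 7\right) - -40 = \left(- \frac{1}{3} - 7\right) + 40 = - \frac{22}{3} + 40 = \frac{98}{3}$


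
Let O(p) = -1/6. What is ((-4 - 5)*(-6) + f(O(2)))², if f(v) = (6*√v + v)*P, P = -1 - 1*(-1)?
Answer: 2916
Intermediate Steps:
O(p) = -⅙ (O(p) = -1*⅙ = -⅙)
P = 0 (P = -1 + 1 = 0)
f(v) = 0 (f(v) = (6*√v + v)*0 = (v + 6*√v)*0 = 0)
((-4 - 5)*(-6) + f(O(2)))² = ((-4 - 5)*(-6) + 0)² = (-9*(-6) + 0)² = (54 + 0)² = 54² = 2916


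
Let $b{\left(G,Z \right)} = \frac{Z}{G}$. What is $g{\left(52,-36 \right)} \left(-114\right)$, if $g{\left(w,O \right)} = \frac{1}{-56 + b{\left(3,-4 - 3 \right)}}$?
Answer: $\frac{342}{175} \approx 1.9543$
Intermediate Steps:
$g{\left(w,O \right)} = - \frac{3}{175}$ ($g{\left(w,O \right)} = \frac{1}{-56 + \frac{-4 - 3}{3}} = \frac{1}{-56 + \left(-4 - 3\right) \frac{1}{3}} = \frac{1}{-56 - \frac{7}{3}} = \frac{1}{- \frac{175}{3}} = - \frac{3}{175}$)
$g{\left(52,-36 \right)} \left(-114\right) = \left(- \frac{3}{175}\right) \left(-114\right) = \frac{342}{175}$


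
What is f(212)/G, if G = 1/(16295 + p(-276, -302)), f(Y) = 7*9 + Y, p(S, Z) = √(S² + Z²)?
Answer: 4481125 + 550*√41845 ≈ 4.5936e+6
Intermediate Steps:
f(Y) = 63 + Y
G = 1/(16295 + 2*√41845) (G = 1/(16295 + √((-276)² + (-302)²)) = 1/(16295 + √(76176 + 91204)) = 1/(16295 + √167380) = 1/(16295 + 2*√41845) ≈ 5.9865e-5)
f(212)/G = (63 + 212)/(3259/53071929 - 2*√41845/265359645) = 275/(3259/53071929 - 2*√41845/265359645)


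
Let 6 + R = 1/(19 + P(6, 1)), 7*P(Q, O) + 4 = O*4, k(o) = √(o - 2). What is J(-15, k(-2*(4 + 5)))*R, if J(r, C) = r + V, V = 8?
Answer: 791/19 ≈ 41.632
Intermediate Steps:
k(o) = √(-2 + o)
J(r, C) = 8 + r (J(r, C) = r + 8 = 8 + r)
P(Q, O) = -4/7 + 4*O/7 (P(Q, O) = -4/7 + (O*4)/7 = -4/7 + (4*O)/7 = -4/7 + 4*O/7)
R = -113/19 (R = -6 + 1/(19 + (-4/7 + (4/7)*1)) = -6 + 1/(19 + (-4/7 + 4/7)) = -6 + 1/(19 + 0) = -6 + 1/19 = -113/19 ≈ -5.9474)
J(-15, k(-2*(4 + 5)))*R = (8 - 15)*(-113/19) = -7*(-113/19) = 791/19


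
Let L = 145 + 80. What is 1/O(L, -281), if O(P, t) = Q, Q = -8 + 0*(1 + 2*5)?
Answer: -⅛ ≈ -0.12500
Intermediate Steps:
L = 225
Q = -8 (Q = -8 + 0*(1 + 10) = -8 + 0*11 = -8 + 0 = -8)
O(P, t) = -8
1/O(L, -281) = 1/(-8) = -⅛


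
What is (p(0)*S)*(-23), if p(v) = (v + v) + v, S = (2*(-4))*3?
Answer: 0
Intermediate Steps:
S = -24 (S = -8*3 = -24)
p(v) = 3*v (p(v) = 2*v + v = 3*v)
(p(0)*S)*(-23) = ((3*0)*(-24))*(-23) = (0*(-24))*(-23) = 0*(-23) = 0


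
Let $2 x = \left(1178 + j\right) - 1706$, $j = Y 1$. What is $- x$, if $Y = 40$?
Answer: $244$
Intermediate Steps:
$j = 40$ ($j = 40 \cdot 1 = 40$)
$x = -244$ ($x = \frac{\left(1178 + 40\right) - 1706}{2} = \frac{1218 - 1706}{2} = \frac{1}{2} \left(-488\right) = -244$)
$- x = \left(-1\right) \left(-244\right) = 244$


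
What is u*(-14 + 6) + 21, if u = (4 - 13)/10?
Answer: 141/5 ≈ 28.200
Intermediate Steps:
u = -9/10 (u = -9*⅒ = -9/10 ≈ -0.90000)
u*(-14 + 6) + 21 = -9*(-14 + 6)/10 + 21 = -9/10*(-8) + 21 = 36/5 + 21 = 141/5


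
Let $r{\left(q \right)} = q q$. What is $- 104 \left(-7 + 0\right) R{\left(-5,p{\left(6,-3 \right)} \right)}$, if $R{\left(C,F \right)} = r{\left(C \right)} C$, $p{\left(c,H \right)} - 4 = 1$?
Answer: $-91000$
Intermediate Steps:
$p{\left(c,H \right)} = 5$ ($p{\left(c,H \right)} = 4 + 1 = 5$)
$r{\left(q \right)} = q^{2}$
$R{\left(C,F \right)} = C^{3}$ ($R{\left(C,F \right)} = C^{2} C = C^{3}$)
$- 104 \left(-7 + 0\right) R{\left(-5,p{\left(6,-3 \right)} \right)} = - 104 \left(-7 + 0\right) \left(-5\right)^{3} = - 104 \left(\left(-7\right) \left(-125\right)\right) = \left(-104\right) 875 = -91000$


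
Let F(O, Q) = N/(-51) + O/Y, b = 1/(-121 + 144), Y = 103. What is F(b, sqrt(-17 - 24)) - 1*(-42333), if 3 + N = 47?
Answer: 5114526542/120819 ≈ 42332.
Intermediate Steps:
N = 44 (N = -3 + 47 = 44)
b = 1/23 ≈ 0.043478
F(O, Q) = -44/51 + O/103 (F(O, Q) = 44/(-51) + O/103 = 44*(-1/51) + O*(1/103) = -44/51 + O/103)
F(b, sqrt(-17 - 24)) - 1*(-42333) = (-44/51 + (1/103)*(1/23)) - 1*(-42333) = (-44/51 + 1/2369) + 42333 = -104185/120819 + 42333 = 5114526542/120819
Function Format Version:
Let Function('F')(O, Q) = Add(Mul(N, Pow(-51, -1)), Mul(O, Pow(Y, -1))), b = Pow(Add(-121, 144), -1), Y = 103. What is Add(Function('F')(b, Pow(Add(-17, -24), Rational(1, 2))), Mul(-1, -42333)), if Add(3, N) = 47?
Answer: Rational(5114526542, 120819) ≈ 42332.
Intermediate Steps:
N = 44 (N = Add(-3, 47) = 44)
b = Rational(1, 23) (b = Pow(23, -1) = Rational(1, 23) ≈ 0.043478)
Function('F')(O, Q) = Add(Rational(-44, 51), Mul(Rational(1, 103), O)) (Function('F')(O, Q) = Add(Mul(44, Pow(-51, -1)), Mul(O, Pow(103, -1))) = Add(Mul(44, Rational(-1, 51)), Mul(O, Rational(1, 103))) = Add(Rational(-44, 51), Mul(Rational(1, 103), O)))
Add(Function('F')(b, Pow(Add(-17, -24), Rational(1, 2))), Mul(-1, -42333)) = Add(Add(Rational(-44, 51), Mul(Rational(1, 103), Rational(1, 23))), Mul(-1, -42333)) = Add(Add(Rational(-44, 51), Rational(1, 2369)), 42333) = Add(Rational(-104185, 120819), 42333) = Rational(5114526542, 120819)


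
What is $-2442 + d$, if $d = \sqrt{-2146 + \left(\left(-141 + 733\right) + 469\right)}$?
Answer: $-2442 + i \sqrt{1085} \approx -2442.0 + 32.939 i$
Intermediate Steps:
$d = i \sqrt{1085}$ ($d = \sqrt{-2146 + \left(592 + 469\right)} = \sqrt{-2146 + 1061} = \sqrt{-1085} = i \sqrt{1085} \approx 32.939 i$)
$-2442 + d = -2442 + i \sqrt{1085}$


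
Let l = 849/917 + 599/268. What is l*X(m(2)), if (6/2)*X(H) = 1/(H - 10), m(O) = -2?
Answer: -776815/8847216 ≈ -0.087803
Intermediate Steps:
X(H) = 1/(3*(-10 + H)) (X(H) = 1/(3*(H - 10)) = 1/(3*(-10 + H)))
l = 776815/245756 (l = 849*(1/917) + 599*(1/268) = 849/917 + 599/268 = 776815/245756 ≈ 3.1609)
l*X(m(2)) = 776815*(1/(3*(-10 - 2)))/245756 = 776815*((⅓)/(-12))/245756 = 776815*((⅓)*(-1/12))/245756 = (776815/245756)*(-1/36) = -776815/8847216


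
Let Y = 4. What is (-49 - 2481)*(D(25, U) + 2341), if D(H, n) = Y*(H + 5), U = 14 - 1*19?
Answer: -6226330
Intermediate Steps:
U = -5 (U = 14 - 19 = -5)
D(H, n) = 20 + 4*H (D(H, n) = 4*(H + 5) = 4*(5 + H) = 20 + 4*H)
(-49 - 2481)*(D(25, U) + 2341) = (-49 - 2481)*((20 + 4*25) + 2341) = -2530*((20 + 100) + 2341) = -2530*(120 + 2341) = -2530*2461 = -6226330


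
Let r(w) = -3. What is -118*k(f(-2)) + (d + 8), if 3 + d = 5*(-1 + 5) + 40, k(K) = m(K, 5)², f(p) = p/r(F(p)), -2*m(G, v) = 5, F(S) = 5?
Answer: -1345/2 ≈ -672.50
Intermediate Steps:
m(G, v) = -5/2 (m(G, v) = -½*5 = -5/2)
f(p) = -p/3 (f(p) = p/(-3) = p*(-⅓) = -p/3)
k(K) = 25/4 (k(K) = (-5/2)² = 25/4)
d = 57 (d = -3 + (5*(-1 + 5) + 40) = -3 + (5*4 + 40) = -3 + (20 + 40) = -3 + 60 = 57)
-118*k(f(-2)) + (d + 8) = -118*25/4 + (57 + 8) = -1475/2 + 65 = -1345/2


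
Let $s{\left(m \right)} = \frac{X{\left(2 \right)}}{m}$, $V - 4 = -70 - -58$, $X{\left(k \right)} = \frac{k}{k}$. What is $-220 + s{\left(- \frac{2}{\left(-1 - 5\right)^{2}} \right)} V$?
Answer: $-76$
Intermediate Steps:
$X{\left(k \right)} = 1$
$V = -8$ ($V = 4 - 12 = -8$)
$s{\left(m \right)} = \frac{1}{m}$ ($s{\left(m \right)} = 1 \frac{1}{m} = \frac{1}{m}$)
$-220 + s{\left(- \frac{2}{\left(-1 - 5\right)^{2}} \right)} V = -220 + \frac{1}{\left(-2\right) \frac{1}{\left(-1 - 5\right)^{2}}} \left(-8\right) = -220 + \frac{1}{\left(-2\right) \frac{1}{\left(-6\right)^{2}}} \left(-8\right) = -220 + \frac{1}{\left(-2\right) \frac{1}{36}} \left(-8\right) = -220 + \frac{1}{- \frac{1}{18}} \left(-8\right) = -220 - -144 = -220 + 144 = -76$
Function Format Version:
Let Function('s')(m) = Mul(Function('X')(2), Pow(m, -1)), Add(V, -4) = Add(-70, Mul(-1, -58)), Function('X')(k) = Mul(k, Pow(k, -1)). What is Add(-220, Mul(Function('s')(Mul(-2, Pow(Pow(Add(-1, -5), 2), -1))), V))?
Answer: -76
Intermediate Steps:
Function('X')(k) = 1
V = -8 (V = Add(4, Add(-70, Mul(-1, -58))) = Add(4, Add(-70, 58)) = Add(4, -12) = -8)
Function('s')(m) = Pow(m, -1) (Function('s')(m) = Mul(1, Pow(m, -1)) = Pow(m, -1))
Add(-220, Mul(Function('s')(Mul(-2, Pow(Pow(Add(-1, -5), 2), -1))), V)) = Add(-220, Mul(Pow(Mul(-2, Pow(Pow(Add(-1, -5), 2), -1)), -1), -8)) = Add(-220, Mul(Pow(Mul(-2, Pow(Pow(-6, 2), -1)), -1), -8)) = Add(-220, Mul(Pow(Mul(-2, Pow(36, -1)), -1), -8)) = Add(-220, Mul(Pow(Mul(-2, Rational(1, 36)), -1), -8)) = Add(-220, Mul(Pow(Rational(-1, 18), -1), -8)) = Add(-220, Mul(-18, -8)) = Add(-220, 144) = -76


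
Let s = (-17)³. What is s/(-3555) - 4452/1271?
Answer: -9582437/4518405 ≈ -2.1208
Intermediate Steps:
s = -4913
s/(-3555) - 4452/1271 = -4913/(-3555) - 4452/1271 = -4913*(-1/3555) - 4452*1/1271 = 4913/3555 - 4452/1271 = -9582437/4518405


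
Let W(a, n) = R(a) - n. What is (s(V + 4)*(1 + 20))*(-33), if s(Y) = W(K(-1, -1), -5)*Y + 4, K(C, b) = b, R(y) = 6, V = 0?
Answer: -33264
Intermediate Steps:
W(a, n) = 6 - n
s(Y) = 4 + 11*Y (s(Y) = (6 - 1*(-5))*Y + 4 = (6 + 5)*Y + 4 = 11*Y + 4 = 4 + 11*Y)
(s(V + 4)*(1 + 20))*(-33) = ((4 + 11*(0 + 4))*(1 + 20))*(-33) = ((4 + 11*4)*21)*(-33) = ((4 + 44)*21)*(-33) = (48*21)*(-33) = 1008*(-33) = -33264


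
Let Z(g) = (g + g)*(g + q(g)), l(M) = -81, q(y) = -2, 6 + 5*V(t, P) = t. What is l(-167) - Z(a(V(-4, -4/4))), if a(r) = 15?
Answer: -471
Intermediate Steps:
V(t, P) = -6/5 + t/5
Z(g) = 2*g*(-2 + g) (Z(g) = (g + g)*(g - 2) = (2*g)*(-2 + g) = 2*g*(-2 + g))
l(-167) - Z(a(V(-4, -4/4))) = -81 - 2*15*(-2 + 15) = -81 - 2*15*13 = -81 - 1*390 = -81 - 390 = -471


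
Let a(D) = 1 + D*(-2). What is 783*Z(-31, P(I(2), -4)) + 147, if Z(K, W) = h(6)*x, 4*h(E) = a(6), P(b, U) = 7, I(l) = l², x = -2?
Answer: 8907/2 ≈ 4453.5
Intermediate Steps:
a(D) = 1 - 2*D
h(E) = -11/4 (h(E) = (1 - 2*6)/4 = (1 - 12)/4 = (¼)*(-11) = -11/4)
Z(K, W) = 11/2 (Z(K, W) = -11/4*(-2) = 11/2)
783*Z(-31, P(I(2), -4)) + 147 = 783*(11/2) + 147 = 8613/2 + 147 = 8907/2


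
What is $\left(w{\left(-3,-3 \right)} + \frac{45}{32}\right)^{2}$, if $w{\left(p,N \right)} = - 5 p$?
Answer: $\frac{275625}{1024} \approx 269.17$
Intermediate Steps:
$\left(w{\left(-3,-3 \right)} + \frac{45}{32}\right)^{2} = \left(\left(-5\right) \left(-3\right) + \frac{45}{32}\right)^{2} = \left(15 + 45 \cdot \frac{1}{32}\right)^{2} = \left(15 + \frac{45}{32}\right)^{2} = \left(\frac{525}{32}\right)^{2} = \frac{275625}{1024}$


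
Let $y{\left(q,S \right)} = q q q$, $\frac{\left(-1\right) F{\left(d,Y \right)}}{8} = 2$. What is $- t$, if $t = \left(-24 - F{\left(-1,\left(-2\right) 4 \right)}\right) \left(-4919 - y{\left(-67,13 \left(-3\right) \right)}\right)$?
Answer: $2366752$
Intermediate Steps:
$F{\left(d,Y \right)} = -16$ ($F{\left(d,Y \right)} = \left(-8\right) 2 = -16$)
$y{\left(q,S \right)} = q^{3}$ ($y{\left(q,S \right)} = q^{2} q = q^{3}$)
$t = -2366752$ ($t = \left(-24 - -16\right) \left(-4919 - \left(-67\right)^{3}\right) = \left(-24 + 16\right) \left(-4919 - -300763\right) = - 8 \left(-4919 + 300763\right) = \left(-8\right) 295844 = -2366752$)
$- t = \left(-1\right) \left(-2366752\right) = 2366752$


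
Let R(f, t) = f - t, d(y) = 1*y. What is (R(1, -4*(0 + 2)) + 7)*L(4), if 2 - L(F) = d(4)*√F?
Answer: -96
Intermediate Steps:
d(y) = y
L(F) = 2 - 4*√F
(R(1, -4*(0 + 2)) + 7)*L(4) = ((1 - (-4)*(0 + 2)) + 7)*(2 - 4*√4) = ((1 - (-4)*2) + 7)*(2 - 4*2) = ((1 - 1*(-8)) + 7)*(2 - 8) = ((1 + 8) + 7)*(-6) = (9 + 7)*(-6) = 16*(-6) = -96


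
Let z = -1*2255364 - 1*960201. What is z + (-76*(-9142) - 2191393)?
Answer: -4712166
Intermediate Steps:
z = -3215565 (z = -2255364 - 960201 = -3215565)
z + (-76*(-9142) - 2191393) = -3215565 + (-76*(-9142) - 2191393) = -3215565 + (694792 - 2191393) = -3215565 - 1496601 = -4712166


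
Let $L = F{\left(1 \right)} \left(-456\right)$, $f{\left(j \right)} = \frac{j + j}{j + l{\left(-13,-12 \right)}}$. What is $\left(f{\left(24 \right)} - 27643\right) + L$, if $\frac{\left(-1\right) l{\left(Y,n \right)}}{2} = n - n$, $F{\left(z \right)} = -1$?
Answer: $-27185$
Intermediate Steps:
$l{\left(Y,n \right)} = 0$ ($l{\left(Y,n \right)} = - 2 \left(n - n\right) = \left(-2\right) 0 = 0$)
$f{\left(j \right)} = 2$ ($f{\left(j \right)} = \frac{j + j}{j + 0} = \frac{2 j}{j} = 2$)
$L = 456$ ($L = \left(-1\right) \left(-456\right) = 456$)
$\left(f{\left(24 \right)} - 27643\right) + L = \left(2 - 27643\right) + 456 = -27641 + 456 = -27185$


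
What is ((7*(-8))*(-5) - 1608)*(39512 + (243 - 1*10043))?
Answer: -39457536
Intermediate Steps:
((7*(-8))*(-5) - 1608)*(39512 + (243 - 1*10043)) = (-56*(-5) - 1608)*(39512 + (243 - 10043)) = (280 - 1608)*(39512 - 9800) = -1328*29712 = -39457536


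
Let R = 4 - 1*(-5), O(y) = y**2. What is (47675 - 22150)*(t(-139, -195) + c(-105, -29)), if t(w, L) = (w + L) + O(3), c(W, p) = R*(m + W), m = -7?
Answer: -34024825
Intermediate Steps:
R = 9 (R = 4 + 5 = 9)
c(W, p) = -63 + 9*W (c(W, p) = 9*(-7 + W) = -63 + 9*W)
t(w, L) = 9 + L + w (t(w, L) = (w + L) + 3**2 = (L + w) + 9 = 9 + L + w)
(47675 - 22150)*(t(-139, -195) + c(-105, -29)) = (47675 - 22150)*((9 - 195 - 139) + (-63 + 9*(-105))) = 25525*(-325 + (-63 - 945)) = 25525*(-325 - 1008) = 25525*(-1333) = -34024825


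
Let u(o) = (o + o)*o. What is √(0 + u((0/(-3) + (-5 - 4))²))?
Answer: 81*√2 ≈ 114.55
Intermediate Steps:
u(o) = 2*o² (u(o) = (2*o)*o = 2*o²)
√(0 + u((0/(-3) + (-5 - 4))²)) = √(0 + 2*((0/(-3) + (-5 - 4))²)²) = √(0 + 2*((0*(-⅓) - 9)²)²) = √(0 + 2*((0 - 9)²)²) = √(0 + 2*((-9)²)²) = √(0 + 2*81²) = √(0 + 2*6561) = √(0 + 13122) = √13122 = 81*√2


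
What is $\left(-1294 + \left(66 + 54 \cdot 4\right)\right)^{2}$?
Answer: $1024144$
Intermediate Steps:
$\left(-1294 + \left(66 + 54 \cdot 4\right)\right)^{2} = \left(-1294 + \left(66 + 216\right)\right)^{2} = \left(-1294 + 282\right)^{2} = \left(-1012\right)^{2} = 1024144$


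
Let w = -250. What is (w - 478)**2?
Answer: 529984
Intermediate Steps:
(w - 478)**2 = (-250 - 478)**2 = (-728)**2 = 529984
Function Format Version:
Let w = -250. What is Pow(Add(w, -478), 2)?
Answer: 529984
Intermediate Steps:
Pow(Add(w, -478), 2) = Pow(Add(-250, -478), 2) = Pow(-728, 2) = 529984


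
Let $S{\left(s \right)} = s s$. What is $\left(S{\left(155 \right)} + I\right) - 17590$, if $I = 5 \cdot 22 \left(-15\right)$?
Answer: $4785$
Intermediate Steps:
$I = -1650$ ($I = 110 \left(-15\right) = -1650$)
$S{\left(s \right)} = s^{2}$
$\left(S{\left(155 \right)} + I\right) - 17590 = \left(155^{2} - 1650\right) - 17590 = \left(24025 - 1650\right) - 17590 = 22375 - 17590 = 4785$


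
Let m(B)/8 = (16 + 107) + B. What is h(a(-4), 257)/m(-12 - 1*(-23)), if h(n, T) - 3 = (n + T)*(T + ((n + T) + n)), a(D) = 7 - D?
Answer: 143651/1072 ≈ 134.00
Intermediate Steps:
h(n, T) = 3 + (T + n)*(2*T + 2*n) (h(n, T) = 3 + (n + T)*(T + ((n + T) + n)) = 3 + (T + n)*(T + ((T + n) + n)) = 3 + (T + n)*(T + (T + 2*n)) = 3 + (T + n)*(2*T + 2*n))
m(B) = 984 + 8*B (m(B) = 8*((16 + 107) + B) = 8*(123 + B) = 984 + 8*B)
h(a(-4), 257)/m(-12 - 1*(-23)) = (3 + 2*257**2 + 2*(7 - 1*(-4))**2 + 4*257*(7 - 1*(-4)))/(984 + 8*(-12 - 1*(-23))) = (3 + 2*66049 + 2*(7 + 4)**2 + 4*257*(7 + 4))/(984 + 8*(-12 + 23)) = (3 + 132098 + 2*11**2 + 4*257*11)/(984 + 8*11) = (3 + 132098 + 2*121 + 11308)/(984 + 88) = (3 + 132098 + 242 + 11308)/1072 = 143651*(1/1072) = 143651/1072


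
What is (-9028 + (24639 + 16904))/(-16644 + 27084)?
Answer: 6503/2088 ≈ 3.1145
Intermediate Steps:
(-9028 + (24639 + 16904))/(-16644 + 27084) = (-9028 + 41543)/10440 = 32515*(1/10440) = 6503/2088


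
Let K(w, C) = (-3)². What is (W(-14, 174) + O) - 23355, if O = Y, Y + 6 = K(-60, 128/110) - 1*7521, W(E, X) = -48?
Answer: -30921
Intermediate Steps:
K(w, C) = 9
Y = -7518 (Y = -6 + (9 - 1*7521) = -6 + (9 - 7521) = -6 - 7512 = -7518)
O = -7518
(W(-14, 174) + O) - 23355 = (-48 - 7518) - 23355 = -7566 - 23355 = -30921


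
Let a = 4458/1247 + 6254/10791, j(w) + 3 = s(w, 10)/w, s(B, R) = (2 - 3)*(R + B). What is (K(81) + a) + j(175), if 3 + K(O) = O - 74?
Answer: 1929762806/470973195 ≈ 4.0974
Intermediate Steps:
s(B, R) = -B - R (s(B, R) = -(B + R) = -B - R)
K(O) = -77 + O (K(O) = -3 + (O - 74) = -3 + (-74 + O) = -77 + O)
j(w) = -3 + (-10 - w)/w (j(w) = -3 + (-w - 1*10)/w = -3 + (-w - 10)/w = -3 + (-10 - w)/w)
a = 55905016/13456377 (a = 4458*(1/1247) + 6254*(1/10791) = 4458/1247 + 6254/10791 = 55905016/13456377 ≈ 4.1545)
(K(81) + a) + j(175) = ((-77 + 81) + 55905016/13456377) + (-4 - 10/175) = (4 + 55905016/13456377) + (-4 - 10*1/175) = 109730524/13456377 + (-4 - 2/35) = 109730524/13456377 - 142/35 = 1929762806/470973195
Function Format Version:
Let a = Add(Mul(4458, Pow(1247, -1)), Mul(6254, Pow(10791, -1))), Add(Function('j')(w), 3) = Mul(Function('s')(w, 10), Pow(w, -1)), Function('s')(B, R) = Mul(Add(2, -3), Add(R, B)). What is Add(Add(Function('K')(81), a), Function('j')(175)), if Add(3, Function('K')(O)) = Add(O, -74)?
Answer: Rational(1929762806, 470973195) ≈ 4.0974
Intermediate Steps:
Function('s')(B, R) = Add(Mul(-1, B), Mul(-1, R)) (Function('s')(B, R) = Mul(-1, Add(B, R)) = Add(Mul(-1, B), Mul(-1, R)))
Function('K')(O) = Add(-77, O) (Function('K')(O) = Add(-3, Add(O, -74)) = Add(-3, Add(-74, O)) = Add(-77, O))
Function('j')(w) = Add(-3, Mul(Pow(w, -1), Add(-10, Mul(-1, w)))) (Function('j')(w) = Add(-3, Mul(Add(Mul(-1, w), Mul(-1, 10)), Pow(w, -1))) = Add(-3, Mul(Add(Mul(-1, w), -10), Pow(w, -1))) = Add(-3, Mul(Add(-10, Mul(-1, w)), Pow(w, -1))) = Add(-3, Mul(Pow(w, -1), Add(-10, Mul(-1, w)))))
a = Rational(55905016, 13456377) (a = Add(Mul(4458, Rational(1, 1247)), Mul(6254, Rational(1, 10791))) = Add(Rational(4458, 1247), Rational(6254, 10791)) = Rational(55905016, 13456377) ≈ 4.1545)
Add(Add(Function('K')(81), a), Function('j')(175)) = Add(Add(Add(-77, 81), Rational(55905016, 13456377)), Add(-4, Mul(-10, Pow(175, -1)))) = Add(Add(4, Rational(55905016, 13456377)), Add(-4, Mul(-10, Rational(1, 175)))) = Add(Rational(109730524, 13456377), Add(-4, Rational(-2, 35))) = Add(Rational(109730524, 13456377), Rational(-142, 35)) = Rational(1929762806, 470973195)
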